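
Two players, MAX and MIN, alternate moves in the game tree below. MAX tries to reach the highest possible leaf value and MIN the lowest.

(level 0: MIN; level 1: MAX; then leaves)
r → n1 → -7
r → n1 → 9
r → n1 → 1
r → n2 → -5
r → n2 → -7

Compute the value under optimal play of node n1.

9

n1 (MAX): max(-7, 9, 1) = 9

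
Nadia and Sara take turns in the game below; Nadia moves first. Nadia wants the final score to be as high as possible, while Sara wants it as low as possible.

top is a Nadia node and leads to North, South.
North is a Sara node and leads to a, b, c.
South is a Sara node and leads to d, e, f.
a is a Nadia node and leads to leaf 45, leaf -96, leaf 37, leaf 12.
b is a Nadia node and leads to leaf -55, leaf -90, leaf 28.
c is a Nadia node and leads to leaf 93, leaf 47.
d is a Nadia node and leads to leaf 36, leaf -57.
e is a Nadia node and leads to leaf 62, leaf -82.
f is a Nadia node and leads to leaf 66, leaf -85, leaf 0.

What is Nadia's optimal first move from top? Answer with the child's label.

South

a (Nadia): max(45, -96, 37, 12) = 45
b (Nadia): max(-55, -90, 28) = 28
c (Nadia): max(93, 47) = 93
North (Sara): min(45, 28, 93) = 28
d (Nadia): max(36, -57) = 36
e (Nadia): max(62, -82) = 62
f (Nadia): max(66, -85, 0) = 66
South (Sara): min(36, 62, 66) = 36
top (Nadia): max(28, 36) = 36
Nadia at top wants the highest of {North=28, South=36}, so chooses South.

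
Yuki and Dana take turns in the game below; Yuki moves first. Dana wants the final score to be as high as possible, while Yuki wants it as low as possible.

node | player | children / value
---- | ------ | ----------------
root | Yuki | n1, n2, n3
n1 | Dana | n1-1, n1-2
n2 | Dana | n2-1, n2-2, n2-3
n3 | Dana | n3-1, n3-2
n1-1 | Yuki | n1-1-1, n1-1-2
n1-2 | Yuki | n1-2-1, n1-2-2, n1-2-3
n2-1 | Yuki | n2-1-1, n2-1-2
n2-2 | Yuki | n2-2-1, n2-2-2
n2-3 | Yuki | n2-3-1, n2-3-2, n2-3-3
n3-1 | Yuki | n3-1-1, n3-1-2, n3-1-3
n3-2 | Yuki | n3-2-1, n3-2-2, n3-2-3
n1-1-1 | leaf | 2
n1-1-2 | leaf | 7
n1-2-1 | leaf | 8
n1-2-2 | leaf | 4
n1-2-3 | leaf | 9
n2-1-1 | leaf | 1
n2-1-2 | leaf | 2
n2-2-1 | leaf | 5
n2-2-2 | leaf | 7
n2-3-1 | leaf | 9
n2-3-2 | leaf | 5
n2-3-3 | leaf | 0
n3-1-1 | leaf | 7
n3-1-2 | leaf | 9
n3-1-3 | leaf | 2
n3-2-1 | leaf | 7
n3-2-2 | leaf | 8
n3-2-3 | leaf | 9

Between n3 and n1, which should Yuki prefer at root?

n1

n3-1 (Yuki): min(7, 9, 2) = 2
n3-2 (Yuki): min(7, 8, 9) = 7
n3 (Dana): max(2, 7) = 7
n1-1 (Yuki): min(2, 7) = 2
n1-2 (Yuki): min(8, 4, 9) = 4
n1 (Dana): max(2, 4) = 4
Yuki prefers the lower value; n3=7, n1=4. n1 is better since 4 < 7.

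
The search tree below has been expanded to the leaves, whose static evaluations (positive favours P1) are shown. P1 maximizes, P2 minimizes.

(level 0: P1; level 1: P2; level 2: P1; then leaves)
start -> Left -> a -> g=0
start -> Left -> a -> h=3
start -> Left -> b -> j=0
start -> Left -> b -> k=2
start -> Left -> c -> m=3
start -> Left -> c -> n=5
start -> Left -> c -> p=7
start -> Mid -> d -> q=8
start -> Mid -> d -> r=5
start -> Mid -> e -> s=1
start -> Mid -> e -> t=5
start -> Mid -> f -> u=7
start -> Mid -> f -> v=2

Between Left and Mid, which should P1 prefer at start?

a (P1): max(0, 3) = 3
b (P1): max(0, 2) = 2
c (P1): max(3, 5, 7) = 7
Left (P2): min(3, 2, 7) = 2
d (P1): max(8, 5) = 8
e (P1): max(1, 5) = 5
f (P1): max(7, 2) = 7
Mid (P2): min(8, 5, 7) = 5
P1 prefers the higher value; Left=2, Mid=5. Mid is better since 5 > 2.

Mid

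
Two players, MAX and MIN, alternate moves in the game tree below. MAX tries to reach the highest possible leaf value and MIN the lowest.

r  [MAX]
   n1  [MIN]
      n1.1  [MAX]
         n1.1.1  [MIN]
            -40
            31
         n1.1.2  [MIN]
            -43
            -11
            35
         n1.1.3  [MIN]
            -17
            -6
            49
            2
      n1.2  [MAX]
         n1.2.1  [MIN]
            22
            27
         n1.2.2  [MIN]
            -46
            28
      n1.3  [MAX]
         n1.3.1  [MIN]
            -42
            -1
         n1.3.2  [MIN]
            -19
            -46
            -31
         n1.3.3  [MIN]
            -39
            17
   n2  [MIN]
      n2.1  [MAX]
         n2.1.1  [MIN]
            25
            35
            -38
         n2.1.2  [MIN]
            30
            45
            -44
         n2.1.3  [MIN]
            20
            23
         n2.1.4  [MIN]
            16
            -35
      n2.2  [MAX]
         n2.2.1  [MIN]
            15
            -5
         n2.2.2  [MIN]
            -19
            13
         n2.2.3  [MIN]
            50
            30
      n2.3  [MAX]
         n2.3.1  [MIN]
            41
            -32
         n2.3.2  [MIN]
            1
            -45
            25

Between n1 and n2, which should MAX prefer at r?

n1.1.1 (MIN): min(-40, 31) = -40
n1.1.2 (MIN): min(-43, -11, 35) = -43
n1.1.3 (MIN): min(-17, -6, 49, 2) = -17
n1.1 (MAX): max(-40, -43, -17) = -17
n1.2.1 (MIN): min(22, 27) = 22
n1.2.2 (MIN): min(-46, 28) = -46
n1.2 (MAX): max(22, -46) = 22
n1.3.1 (MIN): min(-42, -1) = -42
n1.3.2 (MIN): min(-19, -46, -31) = -46
n1.3.3 (MIN): min(-39, 17) = -39
n1.3 (MAX): max(-42, -46, -39) = -39
n1 (MIN): min(-17, 22, -39) = -39
n2.1.1 (MIN): min(25, 35, -38) = -38
n2.1.2 (MIN): min(30, 45, -44) = -44
n2.1.3 (MIN): min(20, 23) = 20
n2.1.4 (MIN): min(16, -35) = -35
n2.1 (MAX): max(-38, -44, 20, -35) = 20
n2.2.1 (MIN): min(15, -5) = -5
n2.2.2 (MIN): min(-19, 13) = -19
n2.2.3 (MIN): min(50, 30) = 30
n2.2 (MAX): max(-5, -19, 30) = 30
n2.3.1 (MIN): min(41, -32) = -32
n2.3.2 (MIN): min(1, -45, 25) = -45
n2.3 (MAX): max(-32, -45) = -32
n2 (MIN): min(20, 30, -32) = -32
MAX prefers the higher value; n1=-39, n2=-32. n2 is better since -32 > -39.

n2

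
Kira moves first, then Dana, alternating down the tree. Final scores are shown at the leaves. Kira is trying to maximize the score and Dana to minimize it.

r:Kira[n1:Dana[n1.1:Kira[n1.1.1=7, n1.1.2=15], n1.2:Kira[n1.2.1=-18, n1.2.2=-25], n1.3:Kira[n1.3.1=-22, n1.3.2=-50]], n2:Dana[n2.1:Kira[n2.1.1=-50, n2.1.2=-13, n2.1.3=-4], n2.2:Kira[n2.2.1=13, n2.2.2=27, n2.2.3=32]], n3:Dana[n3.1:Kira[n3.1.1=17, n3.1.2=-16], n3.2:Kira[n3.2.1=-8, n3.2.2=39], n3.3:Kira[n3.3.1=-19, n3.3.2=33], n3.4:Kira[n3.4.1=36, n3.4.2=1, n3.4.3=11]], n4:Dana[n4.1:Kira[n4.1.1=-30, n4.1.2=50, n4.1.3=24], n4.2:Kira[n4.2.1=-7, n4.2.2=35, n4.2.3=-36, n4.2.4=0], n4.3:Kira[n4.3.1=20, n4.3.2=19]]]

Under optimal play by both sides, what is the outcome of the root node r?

n1.1 (Kira): max(7, 15) = 15
n1.2 (Kira): max(-18, -25) = -18
n1.3 (Kira): max(-22, -50) = -22
n1 (Dana): min(15, -18, -22) = -22
n2.1 (Kira): max(-50, -13, -4) = -4
n2.2 (Kira): max(13, 27, 32) = 32
n2 (Dana): min(-4, 32) = -4
n3.1 (Kira): max(17, -16) = 17
n3.2 (Kira): max(-8, 39) = 39
n3.3 (Kira): max(-19, 33) = 33
n3.4 (Kira): max(36, 1, 11) = 36
n3 (Dana): min(17, 39, 33, 36) = 17
n4.1 (Kira): max(-30, 50, 24) = 50
n4.2 (Kira): max(-7, 35, -36, 0) = 35
n4.3 (Kira): max(20, 19) = 20
n4 (Dana): min(50, 35, 20) = 20
r (Kira): max(-22, -4, 17, 20) = 20

20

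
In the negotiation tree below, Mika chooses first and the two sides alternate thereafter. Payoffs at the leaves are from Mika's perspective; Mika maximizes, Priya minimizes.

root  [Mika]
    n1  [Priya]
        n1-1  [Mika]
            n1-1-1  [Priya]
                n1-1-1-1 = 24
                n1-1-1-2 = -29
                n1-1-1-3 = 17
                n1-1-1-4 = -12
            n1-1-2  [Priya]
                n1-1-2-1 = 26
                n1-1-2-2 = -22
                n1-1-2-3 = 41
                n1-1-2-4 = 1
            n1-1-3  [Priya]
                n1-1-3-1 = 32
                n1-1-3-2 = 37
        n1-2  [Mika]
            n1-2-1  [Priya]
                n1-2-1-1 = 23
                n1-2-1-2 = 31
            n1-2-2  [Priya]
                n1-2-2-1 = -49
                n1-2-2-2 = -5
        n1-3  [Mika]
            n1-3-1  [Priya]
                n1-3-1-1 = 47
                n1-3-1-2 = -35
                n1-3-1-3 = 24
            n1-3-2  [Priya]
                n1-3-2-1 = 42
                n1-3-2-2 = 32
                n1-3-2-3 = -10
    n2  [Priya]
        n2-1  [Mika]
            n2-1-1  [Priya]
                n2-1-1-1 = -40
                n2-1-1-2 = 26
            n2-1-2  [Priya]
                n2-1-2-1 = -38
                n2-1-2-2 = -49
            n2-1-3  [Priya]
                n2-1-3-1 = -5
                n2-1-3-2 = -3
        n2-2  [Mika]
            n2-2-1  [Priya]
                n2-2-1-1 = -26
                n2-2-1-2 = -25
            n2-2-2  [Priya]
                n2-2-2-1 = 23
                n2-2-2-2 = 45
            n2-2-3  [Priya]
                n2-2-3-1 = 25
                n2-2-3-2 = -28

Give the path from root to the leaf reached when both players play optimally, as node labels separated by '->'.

root -> n2 -> n2-1 -> n2-1-3 -> n2-1-3-1

n1-1-1 (Priya): min(24, -29, 17, -12) = -29
n1-1-2 (Priya): min(26, -22, 41, 1) = -22
n1-1-3 (Priya): min(32, 37) = 32
n1-1 (Mika): max(-29, -22, 32) = 32
n1-2-1 (Priya): min(23, 31) = 23
n1-2-2 (Priya): min(-49, -5) = -49
n1-2 (Mika): max(23, -49) = 23
n1-3-1 (Priya): min(47, -35, 24) = -35
n1-3-2 (Priya): min(42, 32, -10) = -10
n1-3 (Mika): max(-35, -10) = -10
n1 (Priya): min(32, 23, -10) = -10
n2-1-1 (Priya): min(-40, 26) = -40
n2-1-2 (Priya): min(-38, -49) = -49
n2-1-3 (Priya): min(-5, -3) = -5
n2-1 (Mika): max(-40, -49, -5) = -5
n2-2-1 (Priya): min(-26, -25) = -26
n2-2-2 (Priya): min(23, 45) = 23
n2-2-3 (Priya): min(25, -28) = -28
n2-2 (Mika): max(-26, 23, -28) = 23
n2 (Priya): min(-5, 23) = -5
root (Mika): max(-10, -5) = -5
At root, Mika picks n2 (highest: -5).
At n2, Priya picks n2-1 (lowest: -5).
At n2-1, Mika picks n2-1-3 (highest: -5).
At n2-1-3, Priya picks n2-1-3-1 (lowest: -5).
Terminal value -5.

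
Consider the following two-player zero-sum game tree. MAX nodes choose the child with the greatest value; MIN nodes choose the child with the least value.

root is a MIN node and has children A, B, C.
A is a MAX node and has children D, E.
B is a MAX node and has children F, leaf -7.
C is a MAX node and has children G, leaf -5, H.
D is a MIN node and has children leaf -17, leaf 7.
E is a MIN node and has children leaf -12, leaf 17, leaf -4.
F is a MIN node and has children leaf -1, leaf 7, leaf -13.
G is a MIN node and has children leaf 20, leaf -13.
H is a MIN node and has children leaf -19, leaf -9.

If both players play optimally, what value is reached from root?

D (MIN): min(-17, 7) = -17
E (MIN): min(-12, 17, -4) = -12
A (MAX): max(-17, -12) = -12
F (MIN): min(-1, 7, -13) = -13
B (MAX): max(-13, -7) = -7
G (MIN): min(20, -13) = -13
H (MIN): min(-19, -9) = -19
C (MAX): max(-13, -5, -19) = -5
root (MIN): min(-12, -7, -5) = -12

-12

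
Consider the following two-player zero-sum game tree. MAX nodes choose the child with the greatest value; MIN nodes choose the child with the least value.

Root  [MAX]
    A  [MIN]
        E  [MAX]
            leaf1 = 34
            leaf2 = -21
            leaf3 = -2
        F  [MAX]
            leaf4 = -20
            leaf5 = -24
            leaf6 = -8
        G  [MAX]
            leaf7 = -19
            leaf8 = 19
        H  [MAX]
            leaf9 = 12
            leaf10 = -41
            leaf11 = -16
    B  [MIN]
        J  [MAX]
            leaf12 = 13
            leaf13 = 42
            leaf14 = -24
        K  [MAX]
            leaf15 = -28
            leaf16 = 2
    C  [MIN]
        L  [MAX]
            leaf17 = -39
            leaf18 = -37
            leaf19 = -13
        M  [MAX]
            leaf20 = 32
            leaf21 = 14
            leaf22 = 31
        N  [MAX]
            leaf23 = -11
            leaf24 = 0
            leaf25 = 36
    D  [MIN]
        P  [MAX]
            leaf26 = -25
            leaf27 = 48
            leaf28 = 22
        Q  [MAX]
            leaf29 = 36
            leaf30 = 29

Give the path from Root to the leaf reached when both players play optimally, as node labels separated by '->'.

Root -> D -> Q -> leaf29

E (MAX): max(34, -21, -2) = 34
F (MAX): max(-20, -24, -8) = -8
G (MAX): max(-19, 19) = 19
H (MAX): max(12, -41, -16) = 12
A (MIN): min(34, -8, 19, 12) = -8
J (MAX): max(13, 42, -24) = 42
K (MAX): max(-28, 2) = 2
B (MIN): min(42, 2) = 2
L (MAX): max(-39, -37, -13) = -13
M (MAX): max(32, 14, 31) = 32
N (MAX): max(-11, 0, 36) = 36
C (MIN): min(-13, 32, 36) = -13
P (MAX): max(-25, 48, 22) = 48
Q (MAX): max(36, 29) = 36
D (MIN): min(48, 36) = 36
Root (MAX): max(-8, 2, -13, 36) = 36
At Root, MAX picks D (highest: 36).
At D, MIN picks Q (lowest: 36).
At Q, MAX picks leaf29 (highest: 36).
Terminal value 36.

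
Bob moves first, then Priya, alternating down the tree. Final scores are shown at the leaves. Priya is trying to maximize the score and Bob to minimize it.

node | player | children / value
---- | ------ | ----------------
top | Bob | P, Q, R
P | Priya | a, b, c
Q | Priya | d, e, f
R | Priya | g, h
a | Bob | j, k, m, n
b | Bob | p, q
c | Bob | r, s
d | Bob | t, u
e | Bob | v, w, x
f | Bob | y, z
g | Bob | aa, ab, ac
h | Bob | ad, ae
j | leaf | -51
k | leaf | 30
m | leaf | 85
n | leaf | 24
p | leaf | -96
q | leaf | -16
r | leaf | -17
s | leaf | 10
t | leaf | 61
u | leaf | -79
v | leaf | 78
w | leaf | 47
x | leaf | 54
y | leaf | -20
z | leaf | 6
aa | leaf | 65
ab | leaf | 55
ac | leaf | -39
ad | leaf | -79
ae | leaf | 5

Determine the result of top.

a (Bob): min(-51, 30, 85, 24) = -51
b (Bob): min(-96, -16) = -96
c (Bob): min(-17, 10) = -17
P (Priya): max(-51, -96, -17) = -17
d (Bob): min(61, -79) = -79
e (Bob): min(78, 47, 54) = 47
f (Bob): min(-20, 6) = -20
Q (Priya): max(-79, 47, -20) = 47
g (Bob): min(65, 55, -39) = -39
h (Bob): min(-79, 5) = -79
R (Priya): max(-39, -79) = -39
top (Bob): min(-17, 47, -39) = -39

-39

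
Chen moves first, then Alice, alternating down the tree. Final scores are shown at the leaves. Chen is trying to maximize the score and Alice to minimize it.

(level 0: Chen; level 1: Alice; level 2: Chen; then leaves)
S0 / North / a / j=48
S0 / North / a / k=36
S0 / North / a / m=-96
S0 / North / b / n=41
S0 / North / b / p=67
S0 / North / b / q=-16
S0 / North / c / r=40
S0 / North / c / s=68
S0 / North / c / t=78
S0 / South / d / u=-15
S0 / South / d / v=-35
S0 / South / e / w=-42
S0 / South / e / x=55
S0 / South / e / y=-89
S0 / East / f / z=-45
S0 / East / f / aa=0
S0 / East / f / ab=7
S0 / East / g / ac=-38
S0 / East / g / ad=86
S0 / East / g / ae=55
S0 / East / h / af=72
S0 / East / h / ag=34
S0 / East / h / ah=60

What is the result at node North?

a (Chen): max(48, 36, -96) = 48
b (Chen): max(41, 67, -16) = 67
c (Chen): max(40, 68, 78) = 78
North (Alice): min(48, 67, 78) = 48

48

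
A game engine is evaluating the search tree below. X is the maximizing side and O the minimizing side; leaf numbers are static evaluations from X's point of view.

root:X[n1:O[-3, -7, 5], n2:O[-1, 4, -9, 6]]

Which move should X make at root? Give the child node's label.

n1

n1 (O): min(-3, -7, 5) = -7
n2 (O): min(-1, 4, -9, 6) = -9
root (X): max(-7, -9) = -7
X at root wants the highest of {n1=-7, n2=-9}, so chooses n1.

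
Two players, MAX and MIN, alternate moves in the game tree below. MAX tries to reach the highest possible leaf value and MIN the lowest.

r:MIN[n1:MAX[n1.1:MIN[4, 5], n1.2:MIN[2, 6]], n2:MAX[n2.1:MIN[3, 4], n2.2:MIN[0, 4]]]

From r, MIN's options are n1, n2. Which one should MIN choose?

n2

n1.1 (MIN): min(4, 5) = 4
n1.2 (MIN): min(2, 6) = 2
n1 (MAX): max(4, 2) = 4
n2.1 (MIN): min(3, 4) = 3
n2.2 (MIN): min(0, 4) = 0
n2 (MAX): max(3, 0) = 3
r (MIN): min(4, 3) = 3
MIN at r wants the lowest of {n1=4, n2=3}, so chooses n2.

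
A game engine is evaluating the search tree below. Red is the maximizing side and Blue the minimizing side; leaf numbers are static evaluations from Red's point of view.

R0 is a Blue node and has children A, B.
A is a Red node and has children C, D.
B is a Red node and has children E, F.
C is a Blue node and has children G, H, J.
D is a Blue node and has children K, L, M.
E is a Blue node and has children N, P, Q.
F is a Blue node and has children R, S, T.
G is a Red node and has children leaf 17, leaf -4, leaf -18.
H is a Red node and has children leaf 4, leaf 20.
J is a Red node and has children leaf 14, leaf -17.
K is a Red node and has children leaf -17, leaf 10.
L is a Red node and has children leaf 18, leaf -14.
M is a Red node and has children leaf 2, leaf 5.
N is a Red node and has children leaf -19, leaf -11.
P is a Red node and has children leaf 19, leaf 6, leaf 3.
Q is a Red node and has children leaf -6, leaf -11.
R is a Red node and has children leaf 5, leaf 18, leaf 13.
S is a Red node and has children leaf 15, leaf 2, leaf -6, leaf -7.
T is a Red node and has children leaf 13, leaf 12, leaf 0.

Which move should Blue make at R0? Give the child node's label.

B

G (Red): max(17, -4, -18) = 17
H (Red): max(4, 20) = 20
J (Red): max(14, -17) = 14
C (Blue): min(17, 20, 14) = 14
K (Red): max(-17, 10) = 10
L (Red): max(18, -14) = 18
M (Red): max(2, 5) = 5
D (Blue): min(10, 18, 5) = 5
A (Red): max(14, 5) = 14
N (Red): max(-19, -11) = -11
P (Red): max(19, 6, 3) = 19
Q (Red): max(-6, -11) = -6
E (Blue): min(-11, 19, -6) = -11
R (Red): max(5, 18, 13) = 18
S (Red): max(15, 2, -6, -7) = 15
T (Red): max(13, 12, 0) = 13
F (Blue): min(18, 15, 13) = 13
B (Red): max(-11, 13) = 13
R0 (Blue): min(14, 13) = 13
Blue at R0 wants the lowest of {A=14, B=13}, so chooses B.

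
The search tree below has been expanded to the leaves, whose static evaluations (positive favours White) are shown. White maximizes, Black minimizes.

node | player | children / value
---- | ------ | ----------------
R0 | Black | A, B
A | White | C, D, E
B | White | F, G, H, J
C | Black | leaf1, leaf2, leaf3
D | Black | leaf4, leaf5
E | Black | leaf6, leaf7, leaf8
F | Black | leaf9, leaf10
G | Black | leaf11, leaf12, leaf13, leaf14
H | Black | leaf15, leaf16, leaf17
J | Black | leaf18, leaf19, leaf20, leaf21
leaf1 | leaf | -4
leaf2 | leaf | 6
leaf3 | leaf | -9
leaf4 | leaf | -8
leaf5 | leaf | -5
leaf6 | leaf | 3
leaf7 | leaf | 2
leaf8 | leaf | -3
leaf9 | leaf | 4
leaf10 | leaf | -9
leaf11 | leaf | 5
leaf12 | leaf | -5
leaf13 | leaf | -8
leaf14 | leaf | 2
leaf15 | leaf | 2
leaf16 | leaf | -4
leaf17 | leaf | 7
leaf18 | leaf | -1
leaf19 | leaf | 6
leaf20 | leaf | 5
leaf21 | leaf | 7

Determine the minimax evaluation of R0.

C (Black): min(-4, 6, -9) = -9
D (Black): min(-8, -5) = -8
E (Black): min(3, 2, -3) = -3
A (White): max(-9, -8, -3) = -3
F (Black): min(4, -9) = -9
G (Black): min(5, -5, -8, 2) = -8
H (Black): min(2, -4, 7) = -4
J (Black): min(-1, 6, 5, 7) = -1
B (White): max(-9, -8, -4, -1) = -1
R0 (Black): min(-3, -1) = -3

-3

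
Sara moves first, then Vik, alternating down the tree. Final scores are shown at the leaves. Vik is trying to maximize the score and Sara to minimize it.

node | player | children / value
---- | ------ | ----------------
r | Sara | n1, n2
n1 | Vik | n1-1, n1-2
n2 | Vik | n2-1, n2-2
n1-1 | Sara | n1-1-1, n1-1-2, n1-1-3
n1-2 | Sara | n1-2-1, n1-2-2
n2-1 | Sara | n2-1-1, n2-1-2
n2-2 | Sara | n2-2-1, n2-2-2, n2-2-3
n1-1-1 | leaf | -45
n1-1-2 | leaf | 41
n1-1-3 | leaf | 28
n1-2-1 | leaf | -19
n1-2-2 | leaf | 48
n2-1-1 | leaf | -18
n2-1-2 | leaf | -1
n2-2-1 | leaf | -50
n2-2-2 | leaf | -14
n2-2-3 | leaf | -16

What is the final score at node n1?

n1-1 (Sara): min(-45, 41, 28) = -45
n1-2 (Sara): min(-19, 48) = -19
n1 (Vik): max(-45, -19) = -19

-19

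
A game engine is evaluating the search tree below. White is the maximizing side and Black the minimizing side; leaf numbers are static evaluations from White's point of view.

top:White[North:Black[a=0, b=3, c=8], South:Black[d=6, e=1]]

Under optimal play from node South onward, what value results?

South (Black): min(6, 1) = 1

1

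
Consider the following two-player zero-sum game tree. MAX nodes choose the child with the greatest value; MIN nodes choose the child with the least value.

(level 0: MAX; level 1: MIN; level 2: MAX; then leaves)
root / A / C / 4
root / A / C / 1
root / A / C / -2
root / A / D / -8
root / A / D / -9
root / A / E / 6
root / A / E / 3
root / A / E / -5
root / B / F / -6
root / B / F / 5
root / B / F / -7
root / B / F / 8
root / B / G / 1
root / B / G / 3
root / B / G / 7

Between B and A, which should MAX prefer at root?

B

F (MAX): max(-6, 5, -7, 8) = 8
G (MAX): max(1, 3, 7) = 7
B (MIN): min(8, 7) = 7
C (MAX): max(4, 1, -2) = 4
D (MAX): max(-8, -9) = -8
E (MAX): max(6, 3, -5) = 6
A (MIN): min(4, -8, 6) = -8
MAX prefers the higher value; B=7, A=-8. B is better since 7 > -8.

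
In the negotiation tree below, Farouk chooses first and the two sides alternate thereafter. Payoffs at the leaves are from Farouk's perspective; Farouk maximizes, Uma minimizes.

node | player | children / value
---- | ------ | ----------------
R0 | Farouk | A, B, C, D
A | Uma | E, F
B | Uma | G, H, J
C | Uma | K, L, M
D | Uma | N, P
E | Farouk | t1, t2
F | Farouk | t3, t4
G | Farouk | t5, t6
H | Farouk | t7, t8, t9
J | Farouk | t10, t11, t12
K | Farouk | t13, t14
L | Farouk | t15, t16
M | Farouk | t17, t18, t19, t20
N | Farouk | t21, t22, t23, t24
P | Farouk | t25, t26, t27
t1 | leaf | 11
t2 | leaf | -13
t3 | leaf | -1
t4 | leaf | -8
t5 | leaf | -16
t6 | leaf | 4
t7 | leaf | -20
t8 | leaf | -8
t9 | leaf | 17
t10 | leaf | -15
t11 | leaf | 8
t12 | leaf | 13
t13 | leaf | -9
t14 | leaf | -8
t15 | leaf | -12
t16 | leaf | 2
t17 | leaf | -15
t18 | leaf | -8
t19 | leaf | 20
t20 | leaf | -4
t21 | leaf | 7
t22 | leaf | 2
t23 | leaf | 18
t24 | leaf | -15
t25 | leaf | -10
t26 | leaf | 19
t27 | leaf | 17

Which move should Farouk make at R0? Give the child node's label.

E (Farouk): max(11, -13) = 11
F (Farouk): max(-1, -8) = -1
A (Uma): min(11, -1) = -1
G (Farouk): max(-16, 4) = 4
H (Farouk): max(-20, -8, 17) = 17
J (Farouk): max(-15, 8, 13) = 13
B (Uma): min(4, 17, 13) = 4
K (Farouk): max(-9, -8) = -8
L (Farouk): max(-12, 2) = 2
M (Farouk): max(-15, -8, 20, -4) = 20
C (Uma): min(-8, 2, 20) = -8
N (Farouk): max(7, 2, 18, -15) = 18
P (Farouk): max(-10, 19, 17) = 19
D (Uma): min(18, 19) = 18
R0 (Farouk): max(-1, 4, -8, 18) = 18
Farouk at R0 wants the highest of {A=-1, B=4, C=-8, D=18}, so chooses D.

D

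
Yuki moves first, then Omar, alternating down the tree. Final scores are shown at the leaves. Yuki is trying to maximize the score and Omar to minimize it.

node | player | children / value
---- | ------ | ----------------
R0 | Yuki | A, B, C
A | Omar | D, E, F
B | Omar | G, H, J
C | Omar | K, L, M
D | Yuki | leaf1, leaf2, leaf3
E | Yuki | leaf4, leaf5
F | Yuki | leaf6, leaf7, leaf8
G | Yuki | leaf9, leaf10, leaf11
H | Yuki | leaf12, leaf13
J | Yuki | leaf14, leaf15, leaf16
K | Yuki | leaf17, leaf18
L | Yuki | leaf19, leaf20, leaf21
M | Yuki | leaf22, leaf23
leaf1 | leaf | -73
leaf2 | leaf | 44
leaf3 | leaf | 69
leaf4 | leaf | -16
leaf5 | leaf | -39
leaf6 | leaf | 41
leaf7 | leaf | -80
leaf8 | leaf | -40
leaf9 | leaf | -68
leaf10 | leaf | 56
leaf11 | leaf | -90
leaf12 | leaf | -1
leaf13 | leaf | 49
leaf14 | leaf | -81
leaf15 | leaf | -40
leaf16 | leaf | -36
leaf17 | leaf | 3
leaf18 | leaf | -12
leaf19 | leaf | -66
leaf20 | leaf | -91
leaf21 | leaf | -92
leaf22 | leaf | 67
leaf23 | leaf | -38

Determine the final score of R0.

D (Yuki): max(-73, 44, 69) = 69
E (Yuki): max(-16, -39) = -16
F (Yuki): max(41, -80, -40) = 41
A (Omar): min(69, -16, 41) = -16
G (Yuki): max(-68, 56, -90) = 56
H (Yuki): max(-1, 49) = 49
J (Yuki): max(-81, -40, -36) = -36
B (Omar): min(56, 49, -36) = -36
K (Yuki): max(3, -12) = 3
L (Yuki): max(-66, -91, -92) = -66
M (Yuki): max(67, -38) = 67
C (Omar): min(3, -66, 67) = -66
R0 (Yuki): max(-16, -36, -66) = -16

-16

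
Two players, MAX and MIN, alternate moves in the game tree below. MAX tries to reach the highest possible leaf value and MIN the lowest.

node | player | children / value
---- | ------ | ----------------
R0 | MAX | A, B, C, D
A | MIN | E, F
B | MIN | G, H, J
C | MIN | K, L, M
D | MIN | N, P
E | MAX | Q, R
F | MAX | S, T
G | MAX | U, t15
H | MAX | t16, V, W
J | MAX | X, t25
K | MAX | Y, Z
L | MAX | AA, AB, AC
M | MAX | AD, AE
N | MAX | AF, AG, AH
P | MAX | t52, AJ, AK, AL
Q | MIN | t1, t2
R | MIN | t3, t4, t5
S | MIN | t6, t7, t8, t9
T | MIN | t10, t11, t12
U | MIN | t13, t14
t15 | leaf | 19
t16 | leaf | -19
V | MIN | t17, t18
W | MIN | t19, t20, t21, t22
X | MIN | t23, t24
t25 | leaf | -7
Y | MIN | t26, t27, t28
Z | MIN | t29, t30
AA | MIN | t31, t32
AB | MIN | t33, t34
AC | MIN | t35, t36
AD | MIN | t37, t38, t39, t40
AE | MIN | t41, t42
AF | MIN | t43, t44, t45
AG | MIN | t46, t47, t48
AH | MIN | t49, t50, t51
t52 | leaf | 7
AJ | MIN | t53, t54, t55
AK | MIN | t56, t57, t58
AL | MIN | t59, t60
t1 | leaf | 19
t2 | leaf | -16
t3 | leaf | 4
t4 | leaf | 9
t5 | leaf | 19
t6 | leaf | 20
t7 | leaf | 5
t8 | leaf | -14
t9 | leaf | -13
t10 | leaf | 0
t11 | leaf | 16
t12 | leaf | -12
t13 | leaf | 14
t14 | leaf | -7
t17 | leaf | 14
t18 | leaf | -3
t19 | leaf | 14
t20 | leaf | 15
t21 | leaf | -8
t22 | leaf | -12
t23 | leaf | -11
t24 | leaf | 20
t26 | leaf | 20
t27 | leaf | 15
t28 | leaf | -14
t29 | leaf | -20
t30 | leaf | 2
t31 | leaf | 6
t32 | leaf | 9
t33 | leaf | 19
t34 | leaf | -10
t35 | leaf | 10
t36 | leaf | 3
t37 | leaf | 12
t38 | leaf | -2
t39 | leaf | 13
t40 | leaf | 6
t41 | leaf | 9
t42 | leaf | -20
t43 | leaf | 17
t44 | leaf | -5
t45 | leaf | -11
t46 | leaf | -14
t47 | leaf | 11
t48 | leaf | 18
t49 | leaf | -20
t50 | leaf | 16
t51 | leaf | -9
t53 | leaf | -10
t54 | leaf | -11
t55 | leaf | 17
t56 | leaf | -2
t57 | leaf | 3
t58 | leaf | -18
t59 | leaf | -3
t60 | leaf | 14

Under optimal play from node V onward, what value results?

-3

V (MIN): min(14, -3) = -3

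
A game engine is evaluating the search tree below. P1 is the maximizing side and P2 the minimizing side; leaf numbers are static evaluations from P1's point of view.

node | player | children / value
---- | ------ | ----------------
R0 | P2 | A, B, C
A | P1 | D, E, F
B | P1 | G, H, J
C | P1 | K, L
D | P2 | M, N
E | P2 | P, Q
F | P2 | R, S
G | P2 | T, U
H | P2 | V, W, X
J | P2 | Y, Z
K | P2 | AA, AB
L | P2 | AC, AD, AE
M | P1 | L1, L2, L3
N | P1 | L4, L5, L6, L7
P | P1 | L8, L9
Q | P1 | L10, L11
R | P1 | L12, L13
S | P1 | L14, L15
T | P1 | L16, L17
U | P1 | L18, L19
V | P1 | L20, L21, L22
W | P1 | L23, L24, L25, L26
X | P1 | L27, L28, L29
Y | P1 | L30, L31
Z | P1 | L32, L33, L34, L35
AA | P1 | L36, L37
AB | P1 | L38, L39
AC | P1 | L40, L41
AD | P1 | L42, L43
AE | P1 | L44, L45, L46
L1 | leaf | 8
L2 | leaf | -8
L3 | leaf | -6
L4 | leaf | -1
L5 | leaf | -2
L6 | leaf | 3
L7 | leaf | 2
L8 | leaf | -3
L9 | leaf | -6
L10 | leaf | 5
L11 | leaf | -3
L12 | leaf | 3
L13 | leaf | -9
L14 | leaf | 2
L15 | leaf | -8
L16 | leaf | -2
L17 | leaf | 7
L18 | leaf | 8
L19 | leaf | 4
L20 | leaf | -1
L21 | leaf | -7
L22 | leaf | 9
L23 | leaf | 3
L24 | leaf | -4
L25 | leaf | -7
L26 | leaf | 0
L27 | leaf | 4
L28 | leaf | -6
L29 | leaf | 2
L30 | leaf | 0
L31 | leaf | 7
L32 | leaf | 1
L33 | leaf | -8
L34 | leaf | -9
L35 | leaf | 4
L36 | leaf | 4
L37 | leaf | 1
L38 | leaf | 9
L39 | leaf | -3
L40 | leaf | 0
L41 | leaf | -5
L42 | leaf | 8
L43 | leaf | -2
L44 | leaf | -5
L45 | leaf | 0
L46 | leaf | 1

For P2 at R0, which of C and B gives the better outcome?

AA (P1): max(4, 1) = 4
AB (P1): max(9, -3) = 9
K (P2): min(4, 9) = 4
AC (P1): max(0, -5) = 0
AD (P1): max(8, -2) = 8
AE (P1): max(-5, 0, 1) = 1
L (P2): min(0, 8, 1) = 0
C (P1): max(4, 0) = 4
T (P1): max(-2, 7) = 7
U (P1): max(8, 4) = 8
G (P2): min(7, 8) = 7
V (P1): max(-1, -7, 9) = 9
W (P1): max(3, -4, -7, 0) = 3
X (P1): max(4, -6, 2) = 4
H (P2): min(9, 3, 4) = 3
Y (P1): max(0, 7) = 7
Z (P1): max(1, -8, -9, 4) = 4
J (P2): min(7, 4) = 4
B (P1): max(7, 3, 4) = 7
P2 prefers the lower value; C=4, B=7. C is better since 4 < 7.

C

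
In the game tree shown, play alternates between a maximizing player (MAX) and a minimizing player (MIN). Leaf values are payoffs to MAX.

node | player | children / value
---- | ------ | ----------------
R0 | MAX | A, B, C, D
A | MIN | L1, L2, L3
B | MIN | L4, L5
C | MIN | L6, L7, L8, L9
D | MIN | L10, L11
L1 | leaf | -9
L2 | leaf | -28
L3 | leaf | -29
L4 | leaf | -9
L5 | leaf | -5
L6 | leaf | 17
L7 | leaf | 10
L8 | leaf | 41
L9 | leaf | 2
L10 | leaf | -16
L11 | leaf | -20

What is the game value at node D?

-20

D (MIN): min(-16, -20) = -20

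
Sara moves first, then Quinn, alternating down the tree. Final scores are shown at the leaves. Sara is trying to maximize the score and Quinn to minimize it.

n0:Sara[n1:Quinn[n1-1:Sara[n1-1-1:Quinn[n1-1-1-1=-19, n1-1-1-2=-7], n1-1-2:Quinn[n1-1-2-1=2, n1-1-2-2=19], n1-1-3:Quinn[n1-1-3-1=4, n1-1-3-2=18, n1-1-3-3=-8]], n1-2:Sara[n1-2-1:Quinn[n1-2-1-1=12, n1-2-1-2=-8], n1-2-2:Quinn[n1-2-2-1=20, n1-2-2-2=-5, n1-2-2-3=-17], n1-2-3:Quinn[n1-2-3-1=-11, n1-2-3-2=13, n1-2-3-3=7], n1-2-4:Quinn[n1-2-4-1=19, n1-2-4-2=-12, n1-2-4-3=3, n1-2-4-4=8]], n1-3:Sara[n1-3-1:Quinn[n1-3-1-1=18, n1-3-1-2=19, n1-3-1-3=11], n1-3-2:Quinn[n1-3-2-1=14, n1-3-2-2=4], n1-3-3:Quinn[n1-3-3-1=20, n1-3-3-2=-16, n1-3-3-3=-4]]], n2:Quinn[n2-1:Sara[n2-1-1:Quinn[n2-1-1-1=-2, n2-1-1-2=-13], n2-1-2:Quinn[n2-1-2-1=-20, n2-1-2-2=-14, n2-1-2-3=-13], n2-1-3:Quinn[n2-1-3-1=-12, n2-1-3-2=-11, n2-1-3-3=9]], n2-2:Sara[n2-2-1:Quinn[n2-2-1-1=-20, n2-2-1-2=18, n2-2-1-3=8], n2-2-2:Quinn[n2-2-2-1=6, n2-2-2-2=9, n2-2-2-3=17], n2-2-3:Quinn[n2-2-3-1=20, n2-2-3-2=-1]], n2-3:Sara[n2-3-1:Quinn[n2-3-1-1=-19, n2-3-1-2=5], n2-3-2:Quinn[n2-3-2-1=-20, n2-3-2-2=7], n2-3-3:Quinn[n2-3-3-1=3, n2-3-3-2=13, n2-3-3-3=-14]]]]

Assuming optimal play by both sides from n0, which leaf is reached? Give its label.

n1-2-1-2

n1-1-1 (Quinn): min(-19, -7) = -19
n1-1-2 (Quinn): min(2, 19) = 2
n1-1-3 (Quinn): min(4, 18, -8) = -8
n1-1 (Sara): max(-19, 2, -8) = 2
n1-2-1 (Quinn): min(12, -8) = -8
n1-2-2 (Quinn): min(20, -5, -17) = -17
n1-2-3 (Quinn): min(-11, 13, 7) = -11
n1-2-4 (Quinn): min(19, -12, 3, 8) = -12
n1-2 (Sara): max(-8, -17, -11, -12) = -8
n1-3-1 (Quinn): min(18, 19, 11) = 11
n1-3-2 (Quinn): min(14, 4) = 4
n1-3-3 (Quinn): min(20, -16, -4) = -16
n1-3 (Sara): max(11, 4, -16) = 11
n1 (Quinn): min(2, -8, 11) = -8
n2-1-1 (Quinn): min(-2, -13) = -13
n2-1-2 (Quinn): min(-20, -14, -13) = -20
n2-1-3 (Quinn): min(-12, -11, 9) = -12
n2-1 (Sara): max(-13, -20, -12) = -12
n2-2-1 (Quinn): min(-20, 18, 8) = -20
n2-2-2 (Quinn): min(6, 9, 17) = 6
n2-2-3 (Quinn): min(20, -1) = -1
n2-2 (Sara): max(-20, 6, -1) = 6
n2-3-1 (Quinn): min(-19, 5) = -19
n2-3-2 (Quinn): min(-20, 7) = -20
n2-3-3 (Quinn): min(3, 13, -14) = -14
n2-3 (Sara): max(-19, -20, -14) = -14
n2 (Quinn): min(-12, 6, -14) = -14
n0 (Sara): max(-8, -14) = -8
At n0, Sara picks n1 (highest: -8).
At n1, Quinn picks n1-2 (lowest: -8).
At n1-2, Sara picks n1-2-1 (highest: -8).
At n1-2-1, Quinn picks n1-2-1-2 (lowest: -8).
Terminal value -8.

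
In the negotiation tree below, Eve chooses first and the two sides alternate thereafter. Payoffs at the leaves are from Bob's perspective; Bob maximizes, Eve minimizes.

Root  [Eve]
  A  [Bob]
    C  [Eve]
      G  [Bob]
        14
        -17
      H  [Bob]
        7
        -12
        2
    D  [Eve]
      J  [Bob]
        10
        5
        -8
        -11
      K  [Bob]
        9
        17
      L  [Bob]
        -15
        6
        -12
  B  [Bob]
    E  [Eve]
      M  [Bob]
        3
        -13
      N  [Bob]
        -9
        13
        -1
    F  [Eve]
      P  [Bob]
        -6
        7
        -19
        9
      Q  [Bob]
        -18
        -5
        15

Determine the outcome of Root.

7

G (Bob): max(14, -17) = 14
H (Bob): max(7, -12, 2) = 7
C (Eve): min(14, 7) = 7
J (Bob): max(10, 5, -8, -11) = 10
K (Bob): max(9, 17) = 17
L (Bob): max(-15, 6, -12) = 6
D (Eve): min(10, 17, 6) = 6
A (Bob): max(7, 6) = 7
M (Bob): max(3, -13) = 3
N (Bob): max(-9, 13, -1) = 13
E (Eve): min(3, 13) = 3
P (Bob): max(-6, 7, -19, 9) = 9
Q (Bob): max(-18, -5, 15) = 15
F (Eve): min(9, 15) = 9
B (Bob): max(3, 9) = 9
Root (Eve): min(7, 9) = 7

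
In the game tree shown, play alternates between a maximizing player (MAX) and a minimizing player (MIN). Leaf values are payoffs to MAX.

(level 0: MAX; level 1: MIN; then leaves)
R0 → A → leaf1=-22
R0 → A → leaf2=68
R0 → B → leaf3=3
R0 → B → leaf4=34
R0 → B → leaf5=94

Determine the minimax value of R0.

A (MIN): min(-22, 68) = -22
B (MIN): min(3, 34, 94) = 3
R0 (MAX): max(-22, 3) = 3

3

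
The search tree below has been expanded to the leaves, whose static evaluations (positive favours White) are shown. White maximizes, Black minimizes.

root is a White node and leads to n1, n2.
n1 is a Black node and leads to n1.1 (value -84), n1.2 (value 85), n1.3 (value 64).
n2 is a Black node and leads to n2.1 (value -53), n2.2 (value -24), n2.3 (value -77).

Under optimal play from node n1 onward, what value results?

-84

n1 (Black): min(-84, 85, 64) = -84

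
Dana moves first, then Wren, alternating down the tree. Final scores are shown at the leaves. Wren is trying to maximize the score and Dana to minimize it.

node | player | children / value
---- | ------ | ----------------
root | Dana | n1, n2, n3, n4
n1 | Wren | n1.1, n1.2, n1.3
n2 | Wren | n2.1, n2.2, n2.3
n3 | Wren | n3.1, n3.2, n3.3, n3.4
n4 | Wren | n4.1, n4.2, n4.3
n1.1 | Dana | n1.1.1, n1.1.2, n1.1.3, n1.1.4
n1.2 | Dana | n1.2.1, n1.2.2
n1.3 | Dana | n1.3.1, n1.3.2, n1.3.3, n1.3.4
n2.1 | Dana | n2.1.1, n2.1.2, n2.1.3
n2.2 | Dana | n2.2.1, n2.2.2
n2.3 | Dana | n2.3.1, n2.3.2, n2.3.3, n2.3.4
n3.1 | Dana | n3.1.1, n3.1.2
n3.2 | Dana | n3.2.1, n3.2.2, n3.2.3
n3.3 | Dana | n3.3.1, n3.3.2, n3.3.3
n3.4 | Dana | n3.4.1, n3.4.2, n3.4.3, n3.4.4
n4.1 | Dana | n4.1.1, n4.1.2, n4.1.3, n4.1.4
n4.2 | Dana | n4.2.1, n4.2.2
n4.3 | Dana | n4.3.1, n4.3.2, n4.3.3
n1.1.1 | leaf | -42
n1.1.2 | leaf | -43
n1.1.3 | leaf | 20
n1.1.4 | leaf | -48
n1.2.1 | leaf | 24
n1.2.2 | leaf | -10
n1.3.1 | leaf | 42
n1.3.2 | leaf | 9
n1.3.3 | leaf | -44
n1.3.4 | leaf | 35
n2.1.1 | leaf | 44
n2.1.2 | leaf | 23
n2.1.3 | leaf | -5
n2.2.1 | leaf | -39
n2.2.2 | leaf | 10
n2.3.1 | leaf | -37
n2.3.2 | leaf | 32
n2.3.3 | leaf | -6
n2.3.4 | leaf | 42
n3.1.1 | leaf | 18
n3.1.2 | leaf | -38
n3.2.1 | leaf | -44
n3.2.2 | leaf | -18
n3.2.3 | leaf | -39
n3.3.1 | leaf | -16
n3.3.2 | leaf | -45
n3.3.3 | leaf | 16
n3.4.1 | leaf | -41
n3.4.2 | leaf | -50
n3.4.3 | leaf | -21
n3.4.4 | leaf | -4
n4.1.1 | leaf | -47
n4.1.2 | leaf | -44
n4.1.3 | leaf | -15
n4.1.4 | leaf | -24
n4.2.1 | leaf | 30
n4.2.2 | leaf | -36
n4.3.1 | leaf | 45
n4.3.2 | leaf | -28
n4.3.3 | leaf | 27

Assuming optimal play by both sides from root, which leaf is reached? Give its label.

n3.1.2

n1.1 (Dana): min(-42, -43, 20, -48) = -48
n1.2 (Dana): min(24, -10) = -10
n1.3 (Dana): min(42, 9, -44, 35) = -44
n1 (Wren): max(-48, -10, -44) = -10
n2.1 (Dana): min(44, 23, -5) = -5
n2.2 (Dana): min(-39, 10) = -39
n2.3 (Dana): min(-37, 32, -6, 42) = -37
n2 (Wren): max(-5, -39, -37) = -5
n3.1 (Dana): min(18, -38) = -38
n3.2 (Dana): min(-44, -18, -39) = -44
n3.3 (Dana): min(-16, -45, 16) = -45
n3.4 (Dana): min(-41, -50, -21, -4) = -50
n3 (Wren): max(-38, -44, -45, -50) = -38
n4.1 (Dana): min(-47, -44, -15, -24) = -47
n4.2 (Dana): min(30, -36) = -36
n4.3 (Dana): min(45, -28, 27) = -28
n4 (Wren): max(-47, -36, -28) = -28
root (Dana): min(-10, -5, -38, -28) = -38
At root, Dana picks n3 (lowest: -38).
At n3, Wren picks n3.1 (highest: -38).
At n3.1, Dana picks n3.1.2 (lowest: -38).
Terminal value -38.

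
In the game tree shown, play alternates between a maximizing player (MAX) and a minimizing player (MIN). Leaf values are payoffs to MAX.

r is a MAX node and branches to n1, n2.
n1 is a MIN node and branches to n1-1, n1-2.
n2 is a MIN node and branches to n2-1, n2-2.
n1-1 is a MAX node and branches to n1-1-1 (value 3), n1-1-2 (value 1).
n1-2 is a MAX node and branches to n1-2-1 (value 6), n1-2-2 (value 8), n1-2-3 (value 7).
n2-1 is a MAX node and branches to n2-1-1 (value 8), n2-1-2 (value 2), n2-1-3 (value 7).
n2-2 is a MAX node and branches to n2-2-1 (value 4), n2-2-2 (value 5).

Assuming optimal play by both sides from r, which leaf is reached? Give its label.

n1-1 (MAX): max(3, 1) = 3
n1-2 (MAX): max(6, 8, 7) = 8
n1 (MIN): min(3, 8) = 3
n2-1 (MAX): max(8, 2, 7) = 8
n2-2 (MAX): max(4, 5) = 5
n2 (MIN): min(8, 5) = 5
r (MAX): max(3, 5) = 5
At r, MAX picks n2 (highest: 5).
At n2, MIN picks n2-2 (lowest: 5).
At n2-2, MAX picks n2-2-2 (highest: 5).
Terminal value 5.

n2-2-2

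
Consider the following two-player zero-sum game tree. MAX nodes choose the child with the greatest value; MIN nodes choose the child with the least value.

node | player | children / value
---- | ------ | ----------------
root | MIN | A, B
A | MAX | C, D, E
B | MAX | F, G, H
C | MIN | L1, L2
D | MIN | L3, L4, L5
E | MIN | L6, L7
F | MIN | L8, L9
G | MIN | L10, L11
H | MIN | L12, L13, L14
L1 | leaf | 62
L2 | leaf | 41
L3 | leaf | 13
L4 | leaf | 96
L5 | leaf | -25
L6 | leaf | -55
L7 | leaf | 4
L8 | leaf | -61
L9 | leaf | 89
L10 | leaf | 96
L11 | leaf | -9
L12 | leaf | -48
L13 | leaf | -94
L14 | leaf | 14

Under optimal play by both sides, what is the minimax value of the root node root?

-9

C (MIN): min(62, 41) = 41
D (MIN): min(13, 96, -25) = -25
E (MIN): min(-55, 4) = -55
A (MAX): max(41, -25, -55) = 41
F (MIN): min(-61, 89) = -61
G (MIN): min(96, -9) = -9
H (MIN): min(-48, -94, 14) = -94
B (MAX): max(-61, -9, -94) = -9
root (MIN): min(41, -9) = -9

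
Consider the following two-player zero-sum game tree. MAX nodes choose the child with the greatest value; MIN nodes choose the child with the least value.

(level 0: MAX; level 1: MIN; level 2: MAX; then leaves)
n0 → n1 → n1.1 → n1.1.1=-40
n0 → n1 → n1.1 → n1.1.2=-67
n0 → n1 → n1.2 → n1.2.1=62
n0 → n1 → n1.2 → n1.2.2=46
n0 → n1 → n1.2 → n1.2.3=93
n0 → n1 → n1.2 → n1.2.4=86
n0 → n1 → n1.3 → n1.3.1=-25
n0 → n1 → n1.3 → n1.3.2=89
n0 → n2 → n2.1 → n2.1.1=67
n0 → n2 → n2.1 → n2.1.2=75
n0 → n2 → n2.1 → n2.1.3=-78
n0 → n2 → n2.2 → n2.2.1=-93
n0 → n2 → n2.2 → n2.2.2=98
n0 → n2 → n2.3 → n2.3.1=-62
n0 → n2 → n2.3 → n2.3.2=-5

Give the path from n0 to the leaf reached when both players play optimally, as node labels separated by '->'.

n0 -> n2 -> n2.3 -> n2.3.2

n1.1 (MAX): max(-40, -67) = -40
n1.2 (MAX): max(62, 46, 93, 86) = 93
n1.3 (MAX): max(-25, 89) = 89
n1 (MIN): min(-40, 93, 89) = -40
n2.1 (MAX): max(67, 75, -78) = 75
n2.2 (MAX): max(-93, 98) = 98
n2.3 (MAX): max(-62, -5) = -5
n2 (MIN): min(75, 98, -5) = -5
n0 (MAX): max(-40, -5) = -5
At n0, MAX picks n2 (highest: -5).
At n2, MIN picks n2.3 (lowest: -5).
At n2.3, MAX picks n2.3.2 (highest: -5).
Terminal value -5.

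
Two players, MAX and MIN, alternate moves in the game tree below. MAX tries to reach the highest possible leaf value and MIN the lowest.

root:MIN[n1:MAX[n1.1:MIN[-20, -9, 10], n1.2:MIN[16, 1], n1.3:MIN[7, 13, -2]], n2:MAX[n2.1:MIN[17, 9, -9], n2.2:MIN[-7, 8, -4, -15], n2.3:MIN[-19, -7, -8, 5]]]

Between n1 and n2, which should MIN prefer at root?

n2

n1.1 (MIN): min(-20, -9, 10) = -20
n1.2 (MIN): min(16, 1) = 1
n1.3 (MIN): min(7, 13, -2) = -2
n1 (MAX): max(-20, 1, -2) = 1
n2.1 (MIN): min(17, 9, -9) = -9
n2.2 (MIN): min(-7, 8, -4, -15) = -15
n2.3 (MIN): min(-19, -7, -8, 5) = -19
n2 (MAX): max(-9, -15, -19) = -9
MIN prefers the lower value; n1=1, n2=-9. n2 is better since -9 < 1.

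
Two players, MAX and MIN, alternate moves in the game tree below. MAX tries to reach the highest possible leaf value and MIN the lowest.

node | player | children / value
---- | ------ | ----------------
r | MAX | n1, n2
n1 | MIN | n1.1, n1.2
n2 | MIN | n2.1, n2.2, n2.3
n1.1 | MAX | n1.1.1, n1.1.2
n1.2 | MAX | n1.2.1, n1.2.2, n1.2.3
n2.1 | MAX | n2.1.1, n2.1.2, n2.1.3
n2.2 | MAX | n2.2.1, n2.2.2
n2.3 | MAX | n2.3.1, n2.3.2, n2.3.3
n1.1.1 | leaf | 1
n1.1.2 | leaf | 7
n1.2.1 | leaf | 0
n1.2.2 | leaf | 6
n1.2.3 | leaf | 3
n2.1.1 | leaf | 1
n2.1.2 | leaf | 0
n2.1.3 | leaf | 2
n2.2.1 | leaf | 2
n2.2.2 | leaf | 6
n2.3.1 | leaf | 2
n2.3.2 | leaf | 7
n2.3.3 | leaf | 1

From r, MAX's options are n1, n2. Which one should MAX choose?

n1

n1.1 (MAX): max(1, 7) = 7
n1.2 (MAX): max(0, 6, 3) = 6
n1 (MIN): min(7, 6) = 6
n2.1 (MAX): max(1, 0, 2) = 2
n2.2 (MAX): max(2, 6) = 6
n2.3 (MAX): max(2, 7, 1) = 7
n2 (MIN): min(2, 6, 7) = 2
r (MAX): max(6, 2) = 6
MAX at r wants the highest of {n1=6, n2=2}, so chooses n1.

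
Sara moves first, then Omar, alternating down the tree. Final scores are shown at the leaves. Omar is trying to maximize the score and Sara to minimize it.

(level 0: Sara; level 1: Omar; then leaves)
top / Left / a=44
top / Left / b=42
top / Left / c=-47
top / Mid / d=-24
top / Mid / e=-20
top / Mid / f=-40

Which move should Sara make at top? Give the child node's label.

Left (Omar): max(44, 42, -47) = 44
Mid (Omar): max(-24, -20, -40) = -20
top (Sara): min(44, -20) = -20
Sara at top wants the lowest of {Left=44, Mid=-20}, so chooses Mid.

Mid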